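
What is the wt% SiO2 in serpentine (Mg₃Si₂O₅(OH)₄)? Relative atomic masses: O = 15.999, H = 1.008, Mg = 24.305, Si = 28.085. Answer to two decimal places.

43.36 wt%

Formula mass = 277.108 g/mol.
2 Si → 2.0000 mol SiO2 per formula unit; M(SiO2) = 60.083, so SiO2 mass = 120.166 g.
120.166/277.108 × 100 = 43.36 wt%.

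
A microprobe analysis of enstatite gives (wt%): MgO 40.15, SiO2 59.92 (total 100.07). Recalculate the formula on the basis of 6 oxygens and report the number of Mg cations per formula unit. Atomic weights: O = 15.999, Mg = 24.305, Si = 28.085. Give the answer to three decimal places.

40.15 wt% MgO ÷ 40.304 g/mol = 0.99618 mol, giving 0.99618 Mg and 0.99618 O.
59.92 wt% SiO2 ÷ 60.083 g/mol = 0.99729 mol, giving 0.99729 Si and 1.99458 O.
Oxygen sums to 2.99076; scaling by 6/2.99076 = 2.00618 puts the formula on 6 O.
Mg: 0.99618 × 2.00618 = 1.999 atoms per formula unit.

1.999 Mg apfu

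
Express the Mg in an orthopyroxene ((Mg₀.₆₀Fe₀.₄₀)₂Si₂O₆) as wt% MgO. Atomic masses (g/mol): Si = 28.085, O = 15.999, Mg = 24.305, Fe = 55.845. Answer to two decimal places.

21.40 wt%

Formula mass = 226.006 g/mol.
1.20 Mg → 1.2000 mol MgO per formula unit; M(MgO) = 40.304, so MgO mass = 48.365 g.
48.365/226.006 × 100 = 21.40 wt%.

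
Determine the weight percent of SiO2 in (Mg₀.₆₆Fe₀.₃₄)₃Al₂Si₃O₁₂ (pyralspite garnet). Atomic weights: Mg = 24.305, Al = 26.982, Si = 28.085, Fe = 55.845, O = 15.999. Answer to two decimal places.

Formula mass = 435.293 g/mol.
3 Si → 3.0000 mol SiO2 per formula unit; M(SiO2) = 60.083, so SiO2 mass = 180.249 g.
180.249/435.293 × 100 = 41.41 wt%.

41.41 wt%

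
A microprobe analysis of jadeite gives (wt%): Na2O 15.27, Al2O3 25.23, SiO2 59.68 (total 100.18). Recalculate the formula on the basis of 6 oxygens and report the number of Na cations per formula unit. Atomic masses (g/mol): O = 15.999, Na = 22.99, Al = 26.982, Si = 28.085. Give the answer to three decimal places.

0.994 Na apfu

Na2O (M=61.979): mol = 0.24637; Na = 0.49274, O = 0.24637.
Al2O3 (M=101.961): mol = 0.24745; Al = 0.49490, O = 0.74235.
SiO2 (M=60.083): mol = 0.99329; Si = 0.99329, O = 1.98658.
ΣO = 2.97530; factor = 6/ΣO = 2.01660.
Na apfu = 0.49274 × 2.01660 = 0.994.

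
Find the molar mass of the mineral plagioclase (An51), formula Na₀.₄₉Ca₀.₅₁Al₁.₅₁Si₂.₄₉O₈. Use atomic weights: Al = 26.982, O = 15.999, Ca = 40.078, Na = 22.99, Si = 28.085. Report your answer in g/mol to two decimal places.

270.37 g/mol

The formula mass is the sum 0.49·22.99 + 0.51·40.078 + 1.51·26.982 + 2.49·28.085 + 8·15.999.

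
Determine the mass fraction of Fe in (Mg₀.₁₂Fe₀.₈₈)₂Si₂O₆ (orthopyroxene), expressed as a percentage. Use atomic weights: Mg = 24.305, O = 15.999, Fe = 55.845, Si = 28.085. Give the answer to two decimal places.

Formula mass = 0.24×24.305 + 1.76×55.845 + 2×28.085 + 6×15.999 = 256.284 g/mol, of which 98.287 g is Fe.
So Fe makes up 98.287/256.284 = 0.3835 of the mass, i.e. 38.35%.

38.35 mass %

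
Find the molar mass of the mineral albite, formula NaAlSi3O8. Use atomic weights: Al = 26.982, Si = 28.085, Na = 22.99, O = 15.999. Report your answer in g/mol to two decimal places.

M = 1×22.99 + 1×26.982 + 3×28.085 + 8×15.999

262.22 g/mol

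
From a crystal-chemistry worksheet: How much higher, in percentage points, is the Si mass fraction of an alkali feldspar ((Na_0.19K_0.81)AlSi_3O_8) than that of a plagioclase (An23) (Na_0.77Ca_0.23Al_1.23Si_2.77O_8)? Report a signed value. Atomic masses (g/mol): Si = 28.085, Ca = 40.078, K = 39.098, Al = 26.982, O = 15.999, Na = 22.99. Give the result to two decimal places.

M((Na_0.19K_0.81)AlSi_3O_8) = 275.266 g/mol, so wt% Si = 84.255/275.266 × 100 = 30.61%.
M(Na_0.77Ca_0.23Al_1.23Si_2.77O_8) = 265.896 g/mol, so wt% Si = 77.795/265.896 × 100 = 29.26%.
30.61 − 29.26 = 1.35 pp.

1.35 percentage points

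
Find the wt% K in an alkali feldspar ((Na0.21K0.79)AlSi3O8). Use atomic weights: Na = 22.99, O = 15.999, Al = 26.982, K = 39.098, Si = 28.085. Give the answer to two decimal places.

11.23 mass %

Molar mass of (Na0.21K0.79)AlSi3O8: 0.21×22.99 + 0.79×39.098 + 1×26.982 + 3×28.085 + 8×15.999 = 274.944 g/mol.
Mass of K per formula unit: 0.79 × 39.098 = 30.887 g.
Weight fraction K = 30.887 / 274.944 = 0.1123.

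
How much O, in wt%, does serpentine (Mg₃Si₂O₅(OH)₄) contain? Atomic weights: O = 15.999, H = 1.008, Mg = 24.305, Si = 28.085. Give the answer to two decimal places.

Formula mass = 3·24.305 + 2·28.085 + 9·15.999 + 4·1.008 = 277.108 g/mol, of which 143.991 g is O.
So O makes up 143.991/277.108 = 0.5196 of the mass, i.e. 51.96%.

51.96 wt%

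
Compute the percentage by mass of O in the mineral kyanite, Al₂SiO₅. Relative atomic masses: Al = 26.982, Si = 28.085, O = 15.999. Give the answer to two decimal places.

49.37 wt%

Formula mass = 2·26.982 + 1·28.085 + 5·15.999 = 162.044 g/mol, of which 79.995 g is O.
So O makes up 79.995/162.044 = 0.4937 of the mass, i.e. 49.37%.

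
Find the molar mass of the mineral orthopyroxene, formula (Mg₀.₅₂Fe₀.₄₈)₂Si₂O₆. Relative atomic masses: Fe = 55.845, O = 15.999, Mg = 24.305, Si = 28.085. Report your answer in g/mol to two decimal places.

The formula mass is the sum 1.04*24.305 + 0.96*55.845 + 2*28.085 + 6*15.999.

231.05 g/mol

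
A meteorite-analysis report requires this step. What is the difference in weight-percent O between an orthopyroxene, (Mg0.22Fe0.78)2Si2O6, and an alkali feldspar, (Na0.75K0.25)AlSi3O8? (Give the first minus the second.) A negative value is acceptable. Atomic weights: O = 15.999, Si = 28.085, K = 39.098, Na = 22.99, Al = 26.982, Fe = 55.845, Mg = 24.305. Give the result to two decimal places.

-9.67 percentage points

M((Mg0.22Fe0.78)2Si2O6) = 249.976 g/mol, so wt% O = 95.994/249.976 × 100 = 38.40%.
M((Na0.75K0.25)AlSi3O8) = 266.246 g/mol, so wt% O = 127.992/266.246 × 100 = 48.07%.
38.40 − 48.07 = -9.67 pp.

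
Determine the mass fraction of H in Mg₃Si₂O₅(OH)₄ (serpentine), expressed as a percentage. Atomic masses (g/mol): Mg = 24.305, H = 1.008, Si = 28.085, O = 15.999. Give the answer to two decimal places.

Formula mass = 3*24.305 + 2*28.085 + 9*15.999 + 4*1.008 = 277.108 g/mol, of which 4.032 g is H.
So H makes up 4.032/277.108 = 0.0146 of the mass, i.e. 1.46%.

1.46 wt%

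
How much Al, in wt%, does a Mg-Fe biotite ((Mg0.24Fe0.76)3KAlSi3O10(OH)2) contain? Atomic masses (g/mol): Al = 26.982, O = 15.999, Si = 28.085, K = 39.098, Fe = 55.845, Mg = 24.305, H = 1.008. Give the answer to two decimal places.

Formula mass = 0.72*24.305 + 2.28*55.845 + 1*39.098 + 1*26.982 + 3*28.085 + 12*15.999 + 2*1.008 = 489.165 g/mol, of which 26.982 g is Al.
So Al makes up 26.982/489.165 = 0.0552 of the mass, i.e. 5.52%.

5.52 wt%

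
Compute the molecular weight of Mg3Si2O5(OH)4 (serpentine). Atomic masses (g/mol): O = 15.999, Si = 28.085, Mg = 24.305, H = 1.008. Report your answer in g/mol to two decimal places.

The formula mass is the sum 3×24.305 + 2×28.085 + 9×15.999 + 4×1.008.

277.11 g/mol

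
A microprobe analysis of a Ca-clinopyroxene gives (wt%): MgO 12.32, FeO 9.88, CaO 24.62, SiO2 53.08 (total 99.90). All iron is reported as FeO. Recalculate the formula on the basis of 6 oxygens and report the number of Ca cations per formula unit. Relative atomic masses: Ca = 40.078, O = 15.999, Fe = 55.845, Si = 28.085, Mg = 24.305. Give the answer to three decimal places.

0.994 Ca apfu

MgO (M=40.304): mol = 0.30568; Mg = 0.30568, O = 0.30568.
FeO (M=71.844): mol = 0.13752; Fe = 0.13752, O = 0.13752.
CaO (M=56.077): mol = 0.43904; Ca = 0.43904, O = 0.43904.
SiO2 (M=60.083): mol = 0.88344; Si = 0.88344, O = 1.76688.
ΣO = 2.64912; factor = 6/ΣO = 2.26490.
Ca apfu = 0.43904 × 2.26490 = 0.994.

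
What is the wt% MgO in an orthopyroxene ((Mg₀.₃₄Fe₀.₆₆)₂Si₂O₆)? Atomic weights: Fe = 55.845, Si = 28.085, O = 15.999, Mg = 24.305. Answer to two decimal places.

Formula mass = 242.407 g/mol.
0.68 Mg → 0.6800 mol MgO per formula unit; M(MgO) = 40.304, so MgO mass = 27.407 g.
27.407/242.407 × 100 = 11.31 wt%.

11.31 wt%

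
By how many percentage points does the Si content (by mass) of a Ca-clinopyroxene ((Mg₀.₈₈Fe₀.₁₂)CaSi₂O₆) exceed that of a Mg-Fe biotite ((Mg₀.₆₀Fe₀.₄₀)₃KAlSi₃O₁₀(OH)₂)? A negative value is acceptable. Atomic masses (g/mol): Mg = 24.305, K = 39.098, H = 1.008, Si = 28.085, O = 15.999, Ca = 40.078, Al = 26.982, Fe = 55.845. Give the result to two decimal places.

M((Mg₀.₈₈Fe₀.₁₂)CaSi₂O₆) = 220.332 g/mol, so wt% Si = 56.170/220.332 × 100 = 25.49%.
M((Mg₀.₆₀Fe₀.₄₀)₃KAlSi₃O₁₀(OH)₂) = 455.102 g/mol, so wt% Si = 84.255/455.102 × 100 = 18.51%.
25.49 − 18.51 = 6.98 pp.

6.98 percentage points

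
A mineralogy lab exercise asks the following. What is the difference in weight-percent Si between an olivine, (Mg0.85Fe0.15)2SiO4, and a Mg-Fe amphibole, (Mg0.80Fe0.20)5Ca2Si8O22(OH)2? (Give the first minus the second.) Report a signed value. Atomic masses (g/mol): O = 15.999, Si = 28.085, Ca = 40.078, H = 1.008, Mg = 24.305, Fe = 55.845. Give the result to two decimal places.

-7.92 percentage points

M((Mg0.85Fe0.15)2SiO4) = 150.153 g/mol, so wt% Si = 28.085/150.153 × 100 = 18.70%.
M((Mg0.80Fe0.20)5Ca2Si8O22(OH)2) = 843.893 g/mol, so wt% Si = 224.680/843.893 × 100 = 26.62%.
18.70 − 26.62 = -7.92 pp.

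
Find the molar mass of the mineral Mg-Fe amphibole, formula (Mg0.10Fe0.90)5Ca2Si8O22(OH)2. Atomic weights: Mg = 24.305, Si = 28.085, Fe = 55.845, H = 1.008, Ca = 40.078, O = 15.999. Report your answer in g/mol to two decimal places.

954.28 g/mol

Mg: 0.50 × 24.305 = 12.1525
Fe: 4.50 × 55.845 = 251.3025
Ca: 2 × 40.078 = 80.1560
Si: 8 × 28.085 = 224.6800
O: 24 × 15.999 = 383.9760
H: 2 × 1.008 = 2.0160
Summing the contributions gives the formula mass.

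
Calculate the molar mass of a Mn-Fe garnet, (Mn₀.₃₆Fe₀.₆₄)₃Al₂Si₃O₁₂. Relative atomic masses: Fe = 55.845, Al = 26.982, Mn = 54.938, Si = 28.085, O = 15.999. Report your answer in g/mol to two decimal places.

M = 1.08*54.938 + 1.92*55.845 + 2*26.982 + 3*28.085 + 12*15.999

496.76 g/mol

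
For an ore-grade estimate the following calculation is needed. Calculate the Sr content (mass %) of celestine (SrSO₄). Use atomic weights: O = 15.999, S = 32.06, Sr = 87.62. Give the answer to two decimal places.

47.70 mass %

Formula mass = 1×87.62 + 1×32.06 + 4×15.999 = 183.676 g/mol, of which 87.620 g is Sr.
So Sr makes up 87.620/183.676 = 0.4770 of the mass, i.e. 47.70%.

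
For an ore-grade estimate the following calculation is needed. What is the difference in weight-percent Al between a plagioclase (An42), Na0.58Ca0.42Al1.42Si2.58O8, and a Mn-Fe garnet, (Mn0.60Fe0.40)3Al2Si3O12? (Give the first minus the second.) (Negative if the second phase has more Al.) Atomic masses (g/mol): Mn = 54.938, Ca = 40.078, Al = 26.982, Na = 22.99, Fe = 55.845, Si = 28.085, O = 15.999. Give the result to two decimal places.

Al in Na0.58Ca0.42Al1.42Si2.58O8: molar mass 268.933 g/mol; 1.42×26.982 = 38.314 g → 14.25 wt%.
Al in (Mn0.60Fe0.40)3Al2Si3O12: molar mass 496.109 g/mol; 2×26.982 = 53.964 g → 10.88 wt%.
Difference = 14.25 − 10.88 = 3.37 percentage points.

3.37 percentage points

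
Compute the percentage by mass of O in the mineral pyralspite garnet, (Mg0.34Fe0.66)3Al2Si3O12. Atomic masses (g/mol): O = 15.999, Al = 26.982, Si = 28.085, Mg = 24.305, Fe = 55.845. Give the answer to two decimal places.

Molar mass of (Mg0.34Fe0.66)3Al2Si3O12: 1.02*24.305 + 1.98*55.845 + 2*26.982 + 3*28.085 + 12*15.999 = 465.571 g/mol.
Mass of O per formula unit: 12 × 15.999 = 191.988 g.
Weight fraction O = 191.988 / 465.571 = 0.4124.

41.24 wt%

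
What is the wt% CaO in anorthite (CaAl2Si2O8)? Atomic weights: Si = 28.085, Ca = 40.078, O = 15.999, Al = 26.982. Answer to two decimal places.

20.16 wt%

M(CaAl2Si2O8) = 278.204 g/mol; M(CaO) = 56.077 g/mol.
Moles CaO per formula unit = 1 Ca ÷ 1 = 1.0000.
CaO fraction = (1.0000 × 56.077) / 278.204 = 56.077/278.204 = 0.2016.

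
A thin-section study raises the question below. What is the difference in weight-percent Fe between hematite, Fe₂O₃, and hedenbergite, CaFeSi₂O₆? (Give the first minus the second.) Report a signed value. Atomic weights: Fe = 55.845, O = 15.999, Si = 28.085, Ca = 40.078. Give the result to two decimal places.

M(Fe₂O₃) = 159.687 g/mol, so wt% Fe = 111.690/159.687 × 100 = 69.94%.
M(CaFeSi₂O₆) = 248.087 g/mol, so wt% Fe = 55.845/248.087 × 100 = 22.51%.
69.94 − 22.51 = 47.43 pp.

47.43 percentage points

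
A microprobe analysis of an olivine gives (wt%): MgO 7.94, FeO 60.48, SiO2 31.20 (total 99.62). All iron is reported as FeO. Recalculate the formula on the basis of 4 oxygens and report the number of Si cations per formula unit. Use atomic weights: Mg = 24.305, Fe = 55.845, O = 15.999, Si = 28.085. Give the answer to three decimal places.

7.94 wt% MgO ÷ 40.304 g/mol = 0.19700 mol, giving 0.19700 Mg and 0.19700 O.
60.48 wt% FeO ÷ 71.844 g/mol = 0.84182 mol, giving 0.84182 Fe and 0.84182 O.
31.20 wt% SiO2 ÷ 60.083 g/mol = 0.51928 mol, giving 0.51928 Si and 1.03856 O.
Oxygen sums to 2.07738; scaling by 4/2.07738 = 1.92550 puts the formula on 4 O.
Si: 0.51928 × 1.92550 = 1.000 atoms per formula unit.

1.000 Si apfu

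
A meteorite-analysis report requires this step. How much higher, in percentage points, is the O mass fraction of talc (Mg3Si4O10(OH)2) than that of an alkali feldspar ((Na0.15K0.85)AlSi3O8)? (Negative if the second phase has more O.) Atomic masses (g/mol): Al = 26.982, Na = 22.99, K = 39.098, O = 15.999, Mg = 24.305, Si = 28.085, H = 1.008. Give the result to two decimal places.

O in Mg3Si4O10(OH)2: molar mass 379.259 g/mol; 12×15.999 = 191.988 g → 50.62 wt%.
O in (Na0.15K0.85)AlSi3O8: molar mass 275.911 g/mol; 8×15.999 = 127.992 g → 46.39 wt%.
Difference = 50.62 − 46.39 = 4.23 percentage points.

4.23 percentage points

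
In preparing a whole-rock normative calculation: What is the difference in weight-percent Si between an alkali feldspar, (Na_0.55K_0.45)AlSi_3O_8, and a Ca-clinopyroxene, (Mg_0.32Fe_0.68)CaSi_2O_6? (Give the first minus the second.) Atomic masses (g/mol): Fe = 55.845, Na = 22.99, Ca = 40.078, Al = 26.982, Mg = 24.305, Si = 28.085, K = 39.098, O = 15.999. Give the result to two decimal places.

Si in (Na_0.55K_0.45)AlSi_3O_8: molar mass 269.468 g/mol; 3×28.085 = 84.255 g → 31.27 wt%.
Si in (Mg_0.32Fe_0.68)CaSi_2O_6: molar mass 237.994 g/mol; 2×28.085 = 56.170 g → 23.60 wt%.
Difference = 31.27 − 23.60 = 7.67 percentage points.

7.67 percentage points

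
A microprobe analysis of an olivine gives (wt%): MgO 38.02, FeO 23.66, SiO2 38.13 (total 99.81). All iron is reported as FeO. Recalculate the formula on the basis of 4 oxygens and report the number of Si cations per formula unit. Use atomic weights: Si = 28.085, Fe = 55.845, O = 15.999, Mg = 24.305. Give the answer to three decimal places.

MgO: 38.02/40.304 = 0.94333 mol → 0.94333 mol Mg, 0.94333 mol O.
FeO: 23.66/71.844 = 0.32932 mol → 0.32932 mol Fe, 0.32932 mol O.
SiO2: 38.13/60.083 = 0.63462 mol → 0.63462 mol Si, 1.26924 mol O.
Total oxygen = 2.54189 mol. Normalization factor = 4/2.54189 = 1.57363.
Si per 4 O = 0.63462 × 1.57363 = 0.999.

0.999 Si apfu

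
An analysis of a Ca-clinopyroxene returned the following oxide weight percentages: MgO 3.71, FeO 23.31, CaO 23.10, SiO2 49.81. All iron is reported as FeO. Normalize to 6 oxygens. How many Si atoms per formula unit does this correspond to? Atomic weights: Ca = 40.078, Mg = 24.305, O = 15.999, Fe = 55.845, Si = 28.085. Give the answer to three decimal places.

3.71 wt% MgO ÷ 40.304 g/mol = 0.09205 mol, giving 0.09205 Mg and 0.09205 O.
23.31 wt% FeO ÷ 71.844 g/mol = 0.32445 mol, giving 0.32445 Fe and 0.32445 O.
23.10 wt% CaO ÷ 56.077 g/mol = 0.41193 mol, giving 0.41193 Ca and 0.41193 O.
49.81 wt% SiO2 ÷ 60.083 g/mol = 0.82902 mol, giving 0.82902 Si and 1.65804 O.
Oxygen sums to 2.48647; scaling by 6/2.48647 = 2.41306 puts the formula on 6 O.
Si: 0.82902 × 2.41306 = 2.000 atoms per formula unit.

2.000 Si apfu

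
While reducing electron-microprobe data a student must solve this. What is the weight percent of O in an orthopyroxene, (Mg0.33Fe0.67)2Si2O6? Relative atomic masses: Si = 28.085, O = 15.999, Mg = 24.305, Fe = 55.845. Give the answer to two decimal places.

39.50 mass %

Molar mass of (Mg0.33Fe0.67)2Si2O6: 0.66*24.305 + 1.34*55.845 + 2*28.085 + 6*15.999 = 243.038 g/mol.
Mass of O per formula unit: 6 × 15.999 = 95.994 g.
Weight fraction O = 95.994 / 243.038 = 0.3950.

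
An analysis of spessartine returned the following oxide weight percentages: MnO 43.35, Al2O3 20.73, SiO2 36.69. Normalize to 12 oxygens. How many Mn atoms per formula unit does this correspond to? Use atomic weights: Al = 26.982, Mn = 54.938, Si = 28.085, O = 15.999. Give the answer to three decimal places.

3.003 Mn apfu

MnO (M=70.937): mol = 0.61111; Mn = 0.61111, O = 0.61111.
Al2O3 (M=101.961): mol = 0.20331; Al = 0.40662, O = 0.60993.
SiO2 (M=60.083): mol = 0.61066; Si = 0.61066, O = 1.22132.
ΣO = 2.44236; factor = 12/ΣO = 4.91328.
Mn apfu = 0.61111 × 4.91328 = 3.003.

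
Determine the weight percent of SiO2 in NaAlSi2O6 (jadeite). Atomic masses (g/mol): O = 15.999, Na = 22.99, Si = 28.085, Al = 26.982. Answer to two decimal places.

Formula mass = 202.136 g/mol.
2 Si → 2.0000 mol SiO2 per formula unit; M(SiO2) = 60.083, so SiO2 mass = 120.166 g.
120.166/202.136 × 100 = 59.45 wt%.

59.45 wt%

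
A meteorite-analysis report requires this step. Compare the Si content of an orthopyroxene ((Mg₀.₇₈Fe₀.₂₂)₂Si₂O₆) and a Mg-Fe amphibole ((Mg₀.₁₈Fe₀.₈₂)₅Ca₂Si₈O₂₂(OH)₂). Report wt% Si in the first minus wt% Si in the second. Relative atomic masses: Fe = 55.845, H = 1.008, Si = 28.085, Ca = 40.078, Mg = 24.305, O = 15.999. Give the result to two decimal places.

First mineral: 56.170 g Si in 214.652 g formula = 26.17 wt% Si.
Second mineral: 224.680 g Si in 941.667 g formula = 23.86 wt% Si.
26.17% − 23.86% gives a difference of 2.31 percentage points.

2.31 percentage points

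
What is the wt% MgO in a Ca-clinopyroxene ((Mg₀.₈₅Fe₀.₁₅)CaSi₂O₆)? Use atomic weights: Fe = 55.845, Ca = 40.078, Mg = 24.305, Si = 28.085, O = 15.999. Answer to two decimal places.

Formula mass = 221.278 g/mol.
0.85 Mg → 0.8500 mol MgO per formula unit; M(MgO) = 40.304, so MgO mass = 34.258 g.
34.258/221.278 × 100 = 15.48 wt%.

15.48 wt%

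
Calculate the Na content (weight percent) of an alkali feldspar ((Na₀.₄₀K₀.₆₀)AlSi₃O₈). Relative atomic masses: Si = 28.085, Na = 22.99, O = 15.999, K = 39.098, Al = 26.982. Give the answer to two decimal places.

Formula mass = 0.40*22.99 + 0.60*39.098 + 1*26.982 + 3*28.085 + 8*15.999 = 271.884 g/mol, of which 9.196 g is Na.
So Na makes up 9.196/271.884 = 0.0338 of the mass, i.e. 3.38%.

3.38 weight percent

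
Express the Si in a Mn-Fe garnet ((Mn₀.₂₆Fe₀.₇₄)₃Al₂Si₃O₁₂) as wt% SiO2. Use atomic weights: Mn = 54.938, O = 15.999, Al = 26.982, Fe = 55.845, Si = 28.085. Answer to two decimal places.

Formula mass = 497.035 g/mol.
3 Si → 3.0000 mol SiO2 per formula unit; M(SiO2) = 60.083, so SiO2 mass = 180.249 g.
180.249/497.035 × 100 = 36.26 wt%.

36.26 wt%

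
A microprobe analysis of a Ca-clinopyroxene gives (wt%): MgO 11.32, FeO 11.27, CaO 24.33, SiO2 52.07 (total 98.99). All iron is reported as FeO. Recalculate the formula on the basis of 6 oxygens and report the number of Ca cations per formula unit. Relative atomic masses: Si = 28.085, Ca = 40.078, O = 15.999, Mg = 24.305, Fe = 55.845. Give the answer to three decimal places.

0.999 Ca apfu

MgO (M=40.304): mol = 0.28087; Mg = 0.28087, O = 0.28087.
FeO (M=71.844): mol = 0.15687; Fe = 0.15687, O = 0.15687.
CaO (M=56.077): mol = 0.43387; Ca = 0.43387, O = 0.43387.
SiO2 (M=60.083): mol = 0.86663; Si = 0.86663, O = 1.73326.
ΣO = 2.60487; factor = 6/ΣO = 2.30338.
Ca apfu = 0.43387 × 2.30338 = 0.999.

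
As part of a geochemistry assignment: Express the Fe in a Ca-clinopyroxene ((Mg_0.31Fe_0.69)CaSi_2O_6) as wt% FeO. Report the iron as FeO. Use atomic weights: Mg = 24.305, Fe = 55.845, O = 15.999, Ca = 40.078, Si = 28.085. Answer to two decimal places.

M((Mg_0.31Fe_0.69)CaSi_2O_6) = 238.310 g/mol; M(FeO) = 71.844 g/mol.
Moles FeO per formula unit = 0.69 Fe ÷ 1 = 0.6900.
FeO fraction = (0.6900 × 71.844) / 238.310 = 49.572/238.310 = 0.2080.

20.80 wt%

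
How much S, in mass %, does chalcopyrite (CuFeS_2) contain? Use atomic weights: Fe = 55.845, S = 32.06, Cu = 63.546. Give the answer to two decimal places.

M(CuFeS_2) = 183.511 g/mol.
S contributes 2 × 32.06 = 64.120 g per mole.
64.120/183.511 = 0.3494 → 34.94%.

34.94 mass %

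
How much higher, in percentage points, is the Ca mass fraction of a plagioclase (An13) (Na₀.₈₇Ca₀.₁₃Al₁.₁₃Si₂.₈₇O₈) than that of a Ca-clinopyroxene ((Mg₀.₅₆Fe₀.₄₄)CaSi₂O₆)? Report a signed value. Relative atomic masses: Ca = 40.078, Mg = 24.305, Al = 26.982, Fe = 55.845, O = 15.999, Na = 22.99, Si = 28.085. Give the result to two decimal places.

M(Na₀.₈₇Ca₀.₁₃Al₁.₁₃Si₂.₈₇O₈) = 264.297 g/mol, so wt% Ca = 5.210/264.297 × 100 = 1.97%.
M((Mg₀.₅₆Fe₀.₄₄)CaSi₂O₆) = 230.425 g/mol, so wt% Ca = 40.078/230.425 × 100 = 17.39%.
1.97 − 17.39 = -15.42 pp.

-15.42 percentage points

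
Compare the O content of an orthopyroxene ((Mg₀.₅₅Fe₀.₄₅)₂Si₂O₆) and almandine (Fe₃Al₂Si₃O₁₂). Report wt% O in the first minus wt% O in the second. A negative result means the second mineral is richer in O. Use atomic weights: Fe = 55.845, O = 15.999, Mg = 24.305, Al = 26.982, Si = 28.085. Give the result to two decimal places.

First mineral: 95.994 g O in 229.160 g formula = 41.89 wt% O.
Second mineral: 191.988 g O in 497.742 g formula = 38.57 wt% O.
41.89% − 38.57% gives a difference of 3.32 percentage points.

3.32 percentage points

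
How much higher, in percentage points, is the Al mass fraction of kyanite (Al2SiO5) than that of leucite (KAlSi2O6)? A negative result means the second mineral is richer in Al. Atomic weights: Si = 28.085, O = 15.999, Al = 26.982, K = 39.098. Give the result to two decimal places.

20.94 percentage points

First mineral: 53.964 g Al in 162.044 g formula = 33.30 wt% Al.
Second mineral: 26.982 g Al in 218.244 g formula = 12.36 wt% Al.
33.30% − 12.36% gives a difference of 20.94 percentage points.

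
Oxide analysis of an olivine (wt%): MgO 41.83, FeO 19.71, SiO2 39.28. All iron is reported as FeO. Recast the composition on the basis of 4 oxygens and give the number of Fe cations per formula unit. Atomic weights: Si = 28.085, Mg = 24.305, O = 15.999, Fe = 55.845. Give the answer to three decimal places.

0.419 Fe apfu

MgO: 41.83/40.304 = 1.03786 mol → 1.03786 mol Mg, 1.03786 mol O.
FeO: 19.71/71.844 = 0.27434 mol → 0.27434 mol Fe, 0.27434 mol O.
SiO2: 39.28/60.083 = 0.65376 mol → 0.65376 mol Si, 1.30752 mol O.
Total oxygen = 2.61972 mol. Normalization factor = 4/2.61972 = 1.52688.
Fe per 4 O = 0.27434 × 1.52688 = 0.419.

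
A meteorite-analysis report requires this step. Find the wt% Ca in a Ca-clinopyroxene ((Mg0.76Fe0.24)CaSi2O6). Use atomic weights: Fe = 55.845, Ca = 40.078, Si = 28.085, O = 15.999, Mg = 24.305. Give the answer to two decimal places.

17.88 wt%

Formula mass = 0.76·24.305 + 0.24·55.845 + 1·40.078 + 2·28.085 + 6·15.999 = 224.117 g/mol, of which 40.078 g is Ca.
So Ca makes up 40.078/224.117 = 0.1788 of the mass, i.e. 17.88%.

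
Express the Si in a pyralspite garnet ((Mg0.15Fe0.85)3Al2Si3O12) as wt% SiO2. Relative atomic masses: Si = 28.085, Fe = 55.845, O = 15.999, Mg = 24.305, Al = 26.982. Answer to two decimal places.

37.28 wt%

Formula mass = 483.549 g/mol.
3 Si → 3.0000 mol SiO2 per formula unit; M(SiO2) = 60.083, so SiO2 mass = 180.249 g.
180.249/483.549 × 100 = 37.28 wt%.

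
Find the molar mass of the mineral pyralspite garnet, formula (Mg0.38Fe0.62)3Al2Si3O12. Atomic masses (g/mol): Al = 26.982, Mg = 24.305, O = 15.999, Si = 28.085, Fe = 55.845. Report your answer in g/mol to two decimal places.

M = 1.14(24.305) + 1.86(55.845) + 2(26.982) + 3(28.085) + 12(15.999)

461.79 g/mol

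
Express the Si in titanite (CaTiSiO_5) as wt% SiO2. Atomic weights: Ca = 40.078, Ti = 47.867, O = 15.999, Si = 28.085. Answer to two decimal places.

30.65 wt%

Formula mass = 196.025 g/mol.
1 Si → 1.0000 mol SiO2 per formula unit; M(SiO2) = 60.083, so SiO2 mass = 60.083 g.
60.083/196.025 × 100 = 30.65 wt%.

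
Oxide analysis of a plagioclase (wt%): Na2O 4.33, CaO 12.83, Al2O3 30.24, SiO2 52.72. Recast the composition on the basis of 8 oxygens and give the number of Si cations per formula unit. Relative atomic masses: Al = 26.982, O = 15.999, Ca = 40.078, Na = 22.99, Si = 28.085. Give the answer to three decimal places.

2.385 Si apfu

Na2O (M=61.979): mol = 0.06986; Na = 0.13972, O = 0.06986.
CaO (M=56.077): mol = 0.22879; Ca = 0.22879, O = 0.22879.
Al2O3 (M=101.961): mol = 0.29658; Al = 0.59316, O = 0.88974.
SiO2 (M=60.083): mol = 0.87745; Si = 0.87745, O = 1.75490.
ΣO = 2.94329; factor = 8/ΣO = 2.71805.
Si apfu = 0.87745 × 2.71805 = 2.385.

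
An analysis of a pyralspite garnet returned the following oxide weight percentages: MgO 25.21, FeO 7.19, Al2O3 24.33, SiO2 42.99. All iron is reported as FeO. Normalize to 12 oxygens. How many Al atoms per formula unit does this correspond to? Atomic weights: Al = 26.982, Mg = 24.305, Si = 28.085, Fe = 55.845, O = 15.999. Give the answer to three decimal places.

MgO: 25.21/40.304 = 0.62550 mol → 0.62550 mol Mg, 0.62550 mol O.
FeO: 7.19/71.844 = 0.10008 mol → 0.10008 mol Fe, 0.10008 mol O.
Al2O3: 24.33/101.961 = 0.23862 mol → 0.47724 mol Al, 0.71586 mol O.
SiO2: 42.99/60.083 = 0.71551 mol → 0.71551 mol Si, 1.43102 mol O.
Total oxygen = 2.87246 mol. Normalization factor = 12/2.87246 = 4.17760.
Al per 12 O = 0.47724 × 4.17760 = 1.994.

1.994 Al apfu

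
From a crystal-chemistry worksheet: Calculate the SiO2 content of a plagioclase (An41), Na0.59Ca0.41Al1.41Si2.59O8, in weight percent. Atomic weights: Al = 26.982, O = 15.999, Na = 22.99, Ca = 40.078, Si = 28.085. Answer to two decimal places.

Formula mass = 268.773 g/mol.
2.59 Si → 2.5900 mol SiO2 per formula unit; M(SiO2) = 60.083, so SiO2 mass = 155.615 g.
155.615/268.773 × 100 = 57.90 wt%.

57.90 wt%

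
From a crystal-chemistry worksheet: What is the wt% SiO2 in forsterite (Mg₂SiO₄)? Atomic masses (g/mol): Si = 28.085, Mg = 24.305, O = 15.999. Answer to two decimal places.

42.71 wt%

Formula mass = 140.691 g/mol.
1 Si → 1.0000 mol SiO2 per formula unit; M(SiO2) = 60.083, so SiO2 mass = 60.083 g.
60.083/140.691 × 100 = 42.71 wt%.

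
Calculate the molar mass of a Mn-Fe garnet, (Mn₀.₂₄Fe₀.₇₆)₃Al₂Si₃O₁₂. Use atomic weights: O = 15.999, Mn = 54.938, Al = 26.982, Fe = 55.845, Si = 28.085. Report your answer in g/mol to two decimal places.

Mn: 0.72 × 54.938 = 39.5554
Fe: 2.28 × 55.845 = 127.3266
Al: 2 × 26.982 = 53.9640
Si: 3 × 28.085 = 84.2550
O: 12 × 15.999 = 191.9880
Summing the contributions gives the formula mass.

497.09 g/mol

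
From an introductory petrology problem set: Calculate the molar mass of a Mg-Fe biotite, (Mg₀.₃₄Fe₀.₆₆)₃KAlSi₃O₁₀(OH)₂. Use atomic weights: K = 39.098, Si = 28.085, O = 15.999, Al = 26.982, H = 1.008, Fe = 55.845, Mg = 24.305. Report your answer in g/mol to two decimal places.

The formula mass is the sum 1.02·24.305 + 1.98·55.845 + 1·39.098 + 1·26.982 + 3·28.085 + 12·15.999 + 2·1.008.

479.70 g/mol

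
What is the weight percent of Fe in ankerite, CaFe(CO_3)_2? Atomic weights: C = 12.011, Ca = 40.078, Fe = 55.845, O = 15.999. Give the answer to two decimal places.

25.86 mass %

M(CaFe(CO_3)_2) = 215.939 g/mol.
Fe contributes 1 × 55.845 = 55.845 g per mole.
55.845/215.939 = 0.2586 → 25.86%.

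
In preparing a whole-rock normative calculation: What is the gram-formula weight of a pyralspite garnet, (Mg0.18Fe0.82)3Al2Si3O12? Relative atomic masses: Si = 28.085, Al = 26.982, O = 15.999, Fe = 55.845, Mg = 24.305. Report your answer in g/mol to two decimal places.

480.71 g/mol

The formula mass is the sum 0.54×24.305 + 2.46×55.845 + 2×26.982 + 3×28.085 + 12×15.999.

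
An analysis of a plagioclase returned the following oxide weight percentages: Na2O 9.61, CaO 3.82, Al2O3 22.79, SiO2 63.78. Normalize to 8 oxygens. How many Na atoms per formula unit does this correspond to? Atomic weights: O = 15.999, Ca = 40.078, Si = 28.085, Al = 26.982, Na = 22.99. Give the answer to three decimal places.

0.822 Na apfu

Na2O: 9.61/61.979 = 0.15505 mol → 0.31010 mol Na, 0.15505 mol O.
CaO: 3.82/56.077 = 0.06812 mol → 0.06812 mol Ca, 0.06812 mol O.
Al2O3: 22.79/101.961 = 0.22352 mol → 0.44704 mol Al, 0.67056 mol O.
SiO2: 63.78/60.083 = 1.06153 mol → 1.06153 mol Si, 2.12306 mol O.
Total oxygen = 3.01679 mol. Normalization factor = 8/3.01679 = 2.65183.
Na per 8 O = 0.31010 × 2.65183 = 0.822.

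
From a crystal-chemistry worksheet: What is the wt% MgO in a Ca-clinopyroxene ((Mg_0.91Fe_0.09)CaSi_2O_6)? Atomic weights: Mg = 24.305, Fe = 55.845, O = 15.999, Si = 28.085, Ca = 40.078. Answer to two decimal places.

16.72 wt%

Molar mass of (Mg_0.91Fe_0.09)CaSi_2O_6 = 0.91×24.305 + 0.09×55.845 + 1×40.078 + 2×28.085 + 6×15.999 = 219.386 g/mol.
Each formula unit contains 0.91 Mg, equivalent to 0.91/1 = 0.9100 mol MgO.
M(MgO) = 1×24.305 + 1×15.999 = 40.304 g/mol.
Mass of MgO per formula unit = 0.9100 × 40.304 = 36.677 g.
MgO wt% = 36.677 / 219.386 × 100 = 16.72%.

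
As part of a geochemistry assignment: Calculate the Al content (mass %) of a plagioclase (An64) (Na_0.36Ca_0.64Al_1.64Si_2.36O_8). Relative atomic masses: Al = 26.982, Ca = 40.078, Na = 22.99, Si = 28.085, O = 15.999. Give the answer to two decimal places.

Formula mass = 0.36×22.99 + 0.64×40.078 + 1.64×26.982 + 2.36×28.085 + 8×15.999 = 272.449 g/mol, of which 44.250 g is Al.
So Al makes up 44.250/272.449 = 0.1624 of the mass, i.e. 16.24%.

16.24 mass %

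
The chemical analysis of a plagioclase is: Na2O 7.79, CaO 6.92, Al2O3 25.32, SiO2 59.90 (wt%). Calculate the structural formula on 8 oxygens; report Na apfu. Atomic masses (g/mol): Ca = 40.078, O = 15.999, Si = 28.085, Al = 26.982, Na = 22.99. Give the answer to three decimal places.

7.79 wt% Na2O ÷ 61.979 g/mol = 0.12569 mol, giving 0.25138 Na and 0.12569 O.
6.92 wt% CaO ÷ 56.077 g/mol = 0.12340 mol, giving 0.12340 Ca and 0.12340 O.
25.32 wt% Al2O3 ÷ 101.961 g/mol = 0.24833 mol, giving 0.49666 Al and 0.74499 O.
59.90 wt% SiO2 ÷ 60.083 g/mol = 0.99695 mol, giving 0.99695 Si and 1.99390 O.
Oxygen sums to 2.98798; scaling by 8/2.98798 = 2.67739 puts the formula on 8 O.
Na: 0.25138 × 2.67739 = 0.673 atoms per formula unit.

0.673 Na apfu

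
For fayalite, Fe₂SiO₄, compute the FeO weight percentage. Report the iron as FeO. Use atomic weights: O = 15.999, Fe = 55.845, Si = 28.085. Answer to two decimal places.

Formula mass = 203.771 g/mol.
2 Fe → 2.0000 mol FeO per formula unit; M(FeO) = 71.844, so FeO mass = 143.688 g.
143.688/203.771 × 100 = 70.51 wt%.

70.51 wt%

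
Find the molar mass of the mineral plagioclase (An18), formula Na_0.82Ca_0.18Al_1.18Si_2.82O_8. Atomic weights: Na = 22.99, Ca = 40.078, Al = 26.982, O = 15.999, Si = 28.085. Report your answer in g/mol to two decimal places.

265.10 g/mol

The formula mass is the sum 0.82·22.99 + 0.18·40.078 + 1.18·26.982 + 2.82·28.085 + 8·15.999.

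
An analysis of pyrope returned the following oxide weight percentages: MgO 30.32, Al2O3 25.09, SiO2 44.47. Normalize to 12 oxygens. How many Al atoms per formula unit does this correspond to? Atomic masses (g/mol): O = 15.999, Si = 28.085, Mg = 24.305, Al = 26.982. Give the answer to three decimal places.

MgO: 30.32/40.304 = 0.75228 mol → 0.75228 mol Mg, 0.75228 mol O.
Al2O3: 25.09/101.961 = 0.24607 mol → 0.49214 mol Al, 0.73821 mol O.
SiO2: 44.47/60.083 = 0.74014 mol → 0.74014 mol Si, 1.48028 mol O.
Total oxygen = 2.97077 mol. Normalization factor = 12/2.97077 = 4.03936.
Al per 12 O = 0.49214 × 4.03936 = 1.988.

1.988 Al apfu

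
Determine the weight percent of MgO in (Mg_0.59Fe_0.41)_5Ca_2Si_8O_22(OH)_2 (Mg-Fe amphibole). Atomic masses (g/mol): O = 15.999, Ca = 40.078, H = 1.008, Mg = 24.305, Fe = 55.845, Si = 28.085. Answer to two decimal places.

Formula mass = 877.010 g/mol.
2.95 Mg → 2.9500 mol MgO per formula unit; M(MgO) = 40.304, so MgO mass = 118.897 g.
118.897/877.010 × 100 = 13.56 wt%.

13.56 wt%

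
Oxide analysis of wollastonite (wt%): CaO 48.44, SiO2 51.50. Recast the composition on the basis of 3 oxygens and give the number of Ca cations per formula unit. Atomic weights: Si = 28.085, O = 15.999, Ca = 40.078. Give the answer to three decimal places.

1.005 Ca apfu

CaO (M=56.077): mol = 0.86381; Ca = 0.86381, O = 0.86381.
SiO2 (M=60.083): mol = 0.85715; Si = 0.85715, O = 1.71430.
ΣO = 2.57811; factor = 3/ΣO = 1.16364.
Ca apfu = 0.86381 × 1.16364 = 1.005.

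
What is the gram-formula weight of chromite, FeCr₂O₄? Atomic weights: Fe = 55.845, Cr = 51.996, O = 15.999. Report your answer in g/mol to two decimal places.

M = 1·55.845 + 2·51.996 + 4·15.999

223.83 g/mol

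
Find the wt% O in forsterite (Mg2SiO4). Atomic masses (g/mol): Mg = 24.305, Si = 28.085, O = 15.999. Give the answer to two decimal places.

Molar mass of Mg2SiO4: 2·24.305 + 1·28.085 + 4·15.999 = 140.691 g/mol.
Mass of O per formula unit: 4 × 15.999 = 63.996 g.
Weight fraction O = 63.996 / 140.691 = 0.4549.

45.49 mass %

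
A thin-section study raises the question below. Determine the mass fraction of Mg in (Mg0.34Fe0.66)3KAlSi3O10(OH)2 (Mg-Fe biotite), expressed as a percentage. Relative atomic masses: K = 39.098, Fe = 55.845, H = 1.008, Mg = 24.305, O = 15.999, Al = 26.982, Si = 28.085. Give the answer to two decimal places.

M((Mg0.34Fe0.66)3KAlSi3O10(OH)2) = 479.703 g/mol.
Mg contributes 1.02 × 24.305 = 24.791 g per mole.
24.791/479.703 = 0.0517 → 5.17%.

5.17 mass %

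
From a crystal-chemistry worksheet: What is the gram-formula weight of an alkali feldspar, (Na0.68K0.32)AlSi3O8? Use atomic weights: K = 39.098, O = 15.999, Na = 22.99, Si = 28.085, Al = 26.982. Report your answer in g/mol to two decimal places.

267.37 g/mol

M = 0.68·22.99 + 0.32·39.098 + 1·26.982 + 3·28.085 + 8·15.999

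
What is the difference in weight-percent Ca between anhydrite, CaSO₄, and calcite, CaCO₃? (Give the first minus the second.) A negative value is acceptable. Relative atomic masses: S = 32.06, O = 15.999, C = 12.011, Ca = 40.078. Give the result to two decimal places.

-10.60 percentage points

First mineral: 40.078 g Ca in 136.134 g formula = 29.44 wt% Ca.
Second mineral: 40.078 g Ca in 100.086 g formula = 40.04 wt% Ca.
29.44% − 40.04% gives a difference of -10.60 percentage points.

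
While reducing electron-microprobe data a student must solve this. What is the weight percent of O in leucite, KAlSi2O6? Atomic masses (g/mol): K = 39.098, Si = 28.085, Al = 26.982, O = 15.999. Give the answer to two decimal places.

M(KAlSi2O6) = 218.244 g/mol.
O contributes 6 × 15.999 = 95.994 g per mole.
95.994/218.244 = 0.4398 → 43.98%.

43.98 wt%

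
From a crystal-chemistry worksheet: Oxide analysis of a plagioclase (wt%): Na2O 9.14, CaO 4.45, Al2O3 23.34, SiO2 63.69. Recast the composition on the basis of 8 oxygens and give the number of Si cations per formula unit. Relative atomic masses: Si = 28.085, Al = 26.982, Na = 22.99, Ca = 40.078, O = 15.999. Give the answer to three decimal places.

2.795 Si apfu

Na2O: 9.14/61.979 = 0.14747 mol → 0.29494 mol Na, 0.14747 mol O.
CaO: 4.45/56.077 = 0.07936 mol → 0.07936 mol Ca, 0.07936 mol O.
Al2O3: 23.34/101.961 = 0.22891 mol → 0.45782 mol Al, 0.68673 mol O.
SiO2: 63.69/60.083 = 1.06003 mol → 1.06003 mol Si, 2.12006 mol O.
Total oxygen = 3.03362 mol. Normalization factor = 8/3.03362 = 2.63711.
Si per 8 O = 1.06003 × 2.63711 = 2.795.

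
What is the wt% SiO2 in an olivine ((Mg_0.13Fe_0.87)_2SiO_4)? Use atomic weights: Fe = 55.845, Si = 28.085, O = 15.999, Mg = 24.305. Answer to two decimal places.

30.72 wt%

Formula mass = 195.571 g/mol.
1 Si → 1.0000 mol SiO2 per formula unit; M(SiO2) = 60.083, so SiO2 mass = 60.083 g.
60.083/195.571 × 100 = 30.72 wt%.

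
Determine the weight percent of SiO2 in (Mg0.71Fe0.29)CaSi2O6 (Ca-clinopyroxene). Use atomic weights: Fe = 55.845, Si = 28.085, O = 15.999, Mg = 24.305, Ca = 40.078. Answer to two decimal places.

53.24 wt%

Molar mass of (Mg0.71Fe0.29)CaSi2O6 = 0.71×24.305 + 0.29×55.845 + 1×40.078 + 2×28.085 + 6×15.999 = 225.694 g/mol.
Each formula unit contains 2 Si, equivalent to 2/1 = 2.0000 mol SiO2.
M(SiO2) = 1×28.085 + 2×15.999 = 60.083 g/mol.
Mass of SiO2 per formula unit = 2.0000 × 60.083 = 120.166 g.
SiO2 wt% = 120.166 / 225.694 × 100 = 53.24%.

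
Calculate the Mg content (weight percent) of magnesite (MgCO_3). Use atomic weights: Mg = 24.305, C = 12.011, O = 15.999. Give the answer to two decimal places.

Molar mass of MgCO_3: 1×24.305 + 1×12.011 + 3×15.999 = 84.313 g/mol.
Mass of Mg per formula unit: 1 × 24.305 = 24.305 g.
Weight fraction Mg = 24.305 / 84.313 = 0.2883.

28.83 weight percent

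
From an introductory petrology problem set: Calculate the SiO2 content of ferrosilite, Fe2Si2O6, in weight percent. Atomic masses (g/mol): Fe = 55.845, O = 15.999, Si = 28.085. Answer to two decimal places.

M(Fe2Si2O6) = 263.854 g/mol; M(SiO2) = 60.083 g/mol.
Moles SiO2 per formula unit = 2 Si ÷ 1 = 2.0000.
SiO2 fraction = (2.0000 × 60.083) / 263.854 = 120.166/263.854 = 0.4554.

45.54 wt%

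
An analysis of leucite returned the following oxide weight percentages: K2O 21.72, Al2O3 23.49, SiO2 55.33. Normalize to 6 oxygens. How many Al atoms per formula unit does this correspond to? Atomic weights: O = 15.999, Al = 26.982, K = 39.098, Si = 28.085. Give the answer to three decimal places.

K2O: 21.72/94.195 = 0.23059 mol → 0.46118 mol K, 0.23059 mol O.
Al2O3: 23.49/101.961 = 0.23038 mol → 0.46076 mol Al, 0.69114 mol O.
SiO2: 55.33/60.083 = 0.92089 mol → 0.92089 mol Si, 1.84178 mol O.
Total oxygen = 2.76351 mol. Normalization factor = 6/2.76351 = 2.17115.
Al per 6 O = 0.46076 × 2.17115 = 1.000.

1.000 Al apfu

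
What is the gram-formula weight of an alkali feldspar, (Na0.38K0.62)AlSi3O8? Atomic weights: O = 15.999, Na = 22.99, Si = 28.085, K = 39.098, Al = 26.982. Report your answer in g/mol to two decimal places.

M = 0.38*22.99 + 0.62*39.098 + 1*26.982 + 3*28.085 + 8*15.999

272.21 g/mol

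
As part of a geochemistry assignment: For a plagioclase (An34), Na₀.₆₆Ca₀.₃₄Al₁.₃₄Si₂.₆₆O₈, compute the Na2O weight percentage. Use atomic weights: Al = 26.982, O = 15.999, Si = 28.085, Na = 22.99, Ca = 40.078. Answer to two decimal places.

7.64 wt%

M(Na₀.₆₆Ca₀.₃₄Al₁.₃₄Si₂.₆₆O₈) = 267.654 g/mol; M(Na2O) = 61.979 g/mol.
Moles Na2O per formula unit = 0.66 Na ÷ 2 = 0.3300.
Na2O fraction = (0.3300 × 61.979) / 267.654 = 20.453/267.654 = 0.0764.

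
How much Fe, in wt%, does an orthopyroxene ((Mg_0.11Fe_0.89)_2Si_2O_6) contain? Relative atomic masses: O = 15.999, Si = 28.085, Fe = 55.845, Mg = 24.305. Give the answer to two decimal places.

38.69 wt%

Molar mass of (Mg_0.11Fe_0.89)_2Si_2O_6: 0.22×24.305 + 1.78×55.845 + 2×28.085 + 6×15.999 = 256.915 g/mol.
Mass of Fe per formula unit: 1.78 × 55.845 = 99.404 g.
Weight fraction Fe = 99.404 / 256.915 = 0.3869.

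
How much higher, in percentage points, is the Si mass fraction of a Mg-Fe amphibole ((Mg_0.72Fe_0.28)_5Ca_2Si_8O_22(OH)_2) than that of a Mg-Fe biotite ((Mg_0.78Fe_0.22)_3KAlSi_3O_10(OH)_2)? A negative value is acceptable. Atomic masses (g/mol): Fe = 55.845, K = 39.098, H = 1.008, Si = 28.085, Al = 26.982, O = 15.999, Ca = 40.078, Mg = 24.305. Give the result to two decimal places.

First mineral: 224.680 g Si in 856.509 g formula = 26.23 wt% Si.
Second mineral: 84.255 g Si in 438.070 g formula = 19.23 wt% Si.
26.23% − 19.23% gives a difference of 7.00 percentage points.

7.00 percentage points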